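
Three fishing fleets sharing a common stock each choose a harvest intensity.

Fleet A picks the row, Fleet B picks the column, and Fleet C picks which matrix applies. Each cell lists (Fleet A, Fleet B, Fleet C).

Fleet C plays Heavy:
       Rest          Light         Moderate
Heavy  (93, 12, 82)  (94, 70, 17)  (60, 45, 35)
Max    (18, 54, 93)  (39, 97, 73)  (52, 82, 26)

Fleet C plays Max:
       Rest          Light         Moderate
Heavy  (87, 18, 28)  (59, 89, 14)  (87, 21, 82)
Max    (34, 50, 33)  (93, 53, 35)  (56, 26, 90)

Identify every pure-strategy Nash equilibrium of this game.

(Heavy, Light, Heavy)

(Heavy, Rest, Heavy): Fleet B can switch to Light (12 → 70). Not NE.
(Heavy, Rest, Max): Fleet B can switch to Light (18 → 89). Not NE.
(Heavy, Light, Heavy): Fleet A gets 94, best alternative 39; Fleet B gets 70, best alternative 45; Fleet C gets 17, best alternative 14. No profitable deviation — NE.
(Heavy, Light, Max): Fleet A can switch to Max (59 → 93). Not NE.
(Heavy, Moderate, Heavy): Fleet B can switch to Light (45 → 70). Not NE.
(Heavy, Moderate, Max): Fleet B can switch to Light (21 → 89). Not NE.
(Max, Rest, Heavy): Fleet A can switch to Heavy (18 → 93). Not NE.
(Max, Rest, Max): Fleet A can switch to Heavy (34 → 87). Not NE.
(Max, Light, Heavy): Fleet A can switch to Heavy (39 → 94). Not NE.
(The remaining 3 profiles each have a profitable deviation by the same check.)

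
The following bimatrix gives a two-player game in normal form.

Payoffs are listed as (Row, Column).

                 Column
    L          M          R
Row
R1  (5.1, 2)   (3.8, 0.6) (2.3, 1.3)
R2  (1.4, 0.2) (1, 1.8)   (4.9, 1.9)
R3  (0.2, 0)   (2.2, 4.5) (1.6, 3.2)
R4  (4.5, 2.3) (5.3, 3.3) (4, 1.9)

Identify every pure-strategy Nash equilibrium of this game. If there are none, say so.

(R1, L): Row gets 5.1, best alternative 4.5; Column gets 2, best alternative 1.3. No profitable deviation — NE.
(R1, M): Row can switch to R4 (3.8 → 5.3). Not NE.
(R1, R): Row can switch to R2 (2.3 → 4.9). Not NE.
(R2, L): Row can switch to R1 (1.4 → 5.1). Not NE.
(R2, M): Row can switch to R1 (1 → 3.8). Not NE.
(R2, R): Row gets 4.9, best alternative 4; Column gets 1.9, best alternative 1.8. No profitable deviation — NE.
(R3, L): Row can switch to R1 (0.2 → 5.1). Not NE.
(R3, M): Row can switch to R1 (2.2 → 3.8). Not NE.
(R4, M): Row gets 5.3, best alternative 3.8; Column gets 3.3, best alternative 2.3. No profitable deviation — NE.
(The remaining 3 profiles each have a profitable deviation by the same check.)

(R1, L), (R2, R), (R4, M)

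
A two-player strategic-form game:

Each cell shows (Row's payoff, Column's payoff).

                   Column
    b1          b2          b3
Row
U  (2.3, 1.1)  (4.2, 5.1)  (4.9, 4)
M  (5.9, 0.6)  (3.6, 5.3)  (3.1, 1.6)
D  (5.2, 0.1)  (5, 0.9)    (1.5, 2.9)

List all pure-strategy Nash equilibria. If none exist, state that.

There is no pure-strategy Nash equilibrium.

(U, b1): Row can switch to M (2.3 → 5.9). Not NE.
(U, b2): Row can switch to D (4.2 → 5). Not NE.
(U, b3): Column can switch to b2 (4 → 5.1). Not NE.
(M, b1): Column can switch to b2 (0.6 → 5.3). Not NE.
(M, b2): Row can switch to U (3.6 → 4.2). Not NE.
(M, b3): Row can switch to U (3.1 → 4.9). Not NE.
(D, b1): Row can switch to M (5.2 → 5.9). Not NE.
(D, b2): Column can switch to b3 (0.9 → 2.9). Not NE.
(D, b3): Row can switch to U (1.5 → 4.9). Not NE.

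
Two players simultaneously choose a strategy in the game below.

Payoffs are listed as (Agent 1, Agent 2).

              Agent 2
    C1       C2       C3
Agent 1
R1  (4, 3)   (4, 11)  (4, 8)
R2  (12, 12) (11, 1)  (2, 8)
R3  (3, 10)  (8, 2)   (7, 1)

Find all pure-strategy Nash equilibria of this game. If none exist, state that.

(R1, C1): Agent 1 can switch to R2 (4 → 12). Not NE.
(R1, C2): Agent 1 can switch to R2 (4 → 11). Not NE.
(R1, C3): Agent 1 can switch to R3 (4 → 7). Not NE.
(R2, C1): Agent 1 gets 12, best alternative 4; Agent 2 gets 12, best alternative 8. No profitable deviation — NE.
(R2, C2): Agent 2 can switch to C1 (1 → 12). Not NE.
(R2, C3): Agent 1 can switch to R1 (2 → 4). Not NE.
(R3, C1): Agent 1 can switch to R1 (3 → 4). Not NE.
(R3, C2): Agent 1 can switch to R2 (8 → 11). Not NE.
(R3, C3): Agent 2 can switch to C1 (1 → 10). Not NE.

The unique pure-strategy Nash equilibrium is (R2, C1).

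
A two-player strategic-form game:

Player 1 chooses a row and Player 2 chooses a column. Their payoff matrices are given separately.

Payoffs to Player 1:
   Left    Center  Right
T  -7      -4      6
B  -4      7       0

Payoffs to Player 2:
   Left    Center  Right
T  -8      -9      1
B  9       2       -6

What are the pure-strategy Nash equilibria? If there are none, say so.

The pure Nash equilibria are (T, Right) and (B, Left).

For each strategy profile, look for a profitable unilateral deviation.
(T, Left): Player 1 can switch to B (-7 → -4). Not NE.
(T, Center): Player 1 can switch to B (-4 → 7). Not NE.
(T, Right): Player 1 gets 6, best alternative 0; Player 2 gets 1, best alternative -8. No profitable deviation — NE.
(B, Left): Player 1 gets -4, best alternative -7; Player 2 gets 9, best alternative 2. No profitable deviation — NE.
(B, Center): Player 2 can switch to Left (2 → 9). Not NE.
(B, Right): Player 1 can switch to T (0 → 6). Not NE.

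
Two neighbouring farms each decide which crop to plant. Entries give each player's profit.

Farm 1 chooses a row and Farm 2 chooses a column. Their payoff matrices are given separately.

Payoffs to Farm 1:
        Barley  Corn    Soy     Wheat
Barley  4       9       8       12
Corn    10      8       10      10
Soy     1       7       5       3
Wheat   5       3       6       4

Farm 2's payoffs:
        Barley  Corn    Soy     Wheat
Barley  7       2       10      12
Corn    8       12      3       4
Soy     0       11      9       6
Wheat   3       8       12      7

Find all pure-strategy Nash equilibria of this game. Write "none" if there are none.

The unique pure-strategy Nash equilibrium is (Barley, Wheat).

Farm 1 against Barley: payoffs 4, 10, 1, 5 → best response Corn.
Farm 1 against Corn: payoffs 9, 8, 7, 3 → best response Barley.
Farm 1 against Soy: payoffs 8, 10, 5, 6 → best response Corn.
Farm 1 against Wheat: payoffs 12, 10, 3, 4 → best response Barley.
Farm 2 against Barley: payoffs 7, 2, 10, 12 → best response Wheat.
Farm 2 against Corn: payoffs 8, 12, 3, 4 → best response Corn.
Farm 2 against Soy: payoffs 0, 11, 9, 6 → best response Corn.
Farm 2 against Wheat: payoffs 3, 8, 12, 7 → best response Soy.
Mutual best responses: (Barley, Wheat).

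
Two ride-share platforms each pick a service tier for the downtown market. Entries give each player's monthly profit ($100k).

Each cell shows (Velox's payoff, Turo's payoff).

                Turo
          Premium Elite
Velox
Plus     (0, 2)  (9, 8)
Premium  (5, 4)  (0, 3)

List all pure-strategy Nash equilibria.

(Plus, Premium): Velox can switch to Premium (0 → 5). Not NE.
(Plus, Elite): Velox gets 9, best alternative 0; Turo gets 8, best alternative 2. No profitable deviation — NE.
(Premium, Premium): Velox gets 5, best alternative 0; Turo gets 4, best alternative 3. No profitable deviation — NE.
(Premium, Elite): Velox can switch to Plus (0 → 9). Not NE.

(Plus, Elite), (Premium, Premium)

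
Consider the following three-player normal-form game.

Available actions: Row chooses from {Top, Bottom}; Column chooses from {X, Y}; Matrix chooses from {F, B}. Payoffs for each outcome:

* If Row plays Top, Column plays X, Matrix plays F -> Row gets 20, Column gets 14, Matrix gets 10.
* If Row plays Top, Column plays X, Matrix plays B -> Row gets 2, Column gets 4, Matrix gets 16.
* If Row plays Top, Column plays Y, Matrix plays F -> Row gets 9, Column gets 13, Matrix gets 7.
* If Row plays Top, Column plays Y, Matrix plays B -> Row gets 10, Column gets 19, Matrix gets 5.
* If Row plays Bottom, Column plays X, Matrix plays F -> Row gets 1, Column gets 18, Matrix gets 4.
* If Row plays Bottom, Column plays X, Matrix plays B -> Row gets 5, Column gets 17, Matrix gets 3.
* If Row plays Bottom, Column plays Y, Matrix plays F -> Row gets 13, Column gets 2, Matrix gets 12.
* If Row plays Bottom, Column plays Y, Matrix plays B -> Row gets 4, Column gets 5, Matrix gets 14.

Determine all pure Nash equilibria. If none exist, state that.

For each player, find the best response to each opponent profile; mutual best responses are the pure NE.
Row against (X, F): payoffs 20, 1 → best response Top.
Row against (X, B): payoffs 2, 5 → best response Bottom.
Row against (Y, F): payoffs 9, 13 → best response Bottom.
Row against (Y, B): payoffs 10, 4 → best response Top.
Column against (Top, F): payoffs 14, 13 → best response X.
Column against (Top, B): payoffs 4, 19 → best response Y.
Column against (Bottom, F): payoffs 18, 2 → best response X.
Column against (Bottom, B): payoffs 17, 5 → best response X.
Matrix against (Top, X): payoffs 10, 16 → best response B.
Matrix against (Top, Y): payoffs 7, 5 → best response F.
Matrix against (Bottom, X): payoffs 4, 3 → best response F.
Matrix against (Bottom, Y): payoffs 12, 14 → best response B.
No profile is a mutual best response for all players.

There is no pure-strategy Nash equilibrium.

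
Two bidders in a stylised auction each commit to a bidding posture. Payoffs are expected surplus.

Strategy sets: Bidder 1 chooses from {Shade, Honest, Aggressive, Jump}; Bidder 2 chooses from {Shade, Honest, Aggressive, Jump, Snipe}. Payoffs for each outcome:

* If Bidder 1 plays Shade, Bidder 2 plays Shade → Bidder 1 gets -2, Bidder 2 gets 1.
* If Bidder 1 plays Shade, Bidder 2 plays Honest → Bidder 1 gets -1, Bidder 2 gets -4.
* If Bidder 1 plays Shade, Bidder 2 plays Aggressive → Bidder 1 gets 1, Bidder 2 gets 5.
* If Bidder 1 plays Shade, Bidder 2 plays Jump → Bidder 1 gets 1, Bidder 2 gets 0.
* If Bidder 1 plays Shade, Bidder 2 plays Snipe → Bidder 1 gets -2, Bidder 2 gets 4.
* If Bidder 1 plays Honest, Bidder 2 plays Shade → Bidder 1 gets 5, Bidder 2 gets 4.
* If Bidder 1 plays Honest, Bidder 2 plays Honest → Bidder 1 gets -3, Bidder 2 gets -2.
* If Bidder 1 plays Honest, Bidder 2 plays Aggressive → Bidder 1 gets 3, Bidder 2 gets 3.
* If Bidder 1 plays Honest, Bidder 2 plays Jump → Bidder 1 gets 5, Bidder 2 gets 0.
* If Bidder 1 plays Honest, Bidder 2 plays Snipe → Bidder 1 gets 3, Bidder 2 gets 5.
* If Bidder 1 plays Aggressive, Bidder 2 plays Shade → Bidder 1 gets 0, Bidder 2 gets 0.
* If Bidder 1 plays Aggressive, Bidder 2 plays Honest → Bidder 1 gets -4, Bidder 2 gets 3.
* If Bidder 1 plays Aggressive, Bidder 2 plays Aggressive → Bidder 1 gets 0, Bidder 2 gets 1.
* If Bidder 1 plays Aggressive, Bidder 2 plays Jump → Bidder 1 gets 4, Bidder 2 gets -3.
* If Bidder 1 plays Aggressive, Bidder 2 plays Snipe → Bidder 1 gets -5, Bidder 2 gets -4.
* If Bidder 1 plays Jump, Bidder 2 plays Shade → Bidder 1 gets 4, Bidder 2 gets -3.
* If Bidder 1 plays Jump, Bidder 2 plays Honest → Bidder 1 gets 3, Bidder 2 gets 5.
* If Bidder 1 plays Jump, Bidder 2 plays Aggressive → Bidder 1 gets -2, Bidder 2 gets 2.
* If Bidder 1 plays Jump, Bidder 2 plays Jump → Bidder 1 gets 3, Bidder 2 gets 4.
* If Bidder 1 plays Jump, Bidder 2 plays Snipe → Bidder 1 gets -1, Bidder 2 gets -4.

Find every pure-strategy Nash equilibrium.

Pure-strategy Nash equilibria: (Honest, Snipe) and (Jump, Honest)

For each player, find the best response to each opponent profile; mutual best responses are the pure NE.
Bidder 1 against Shade: payoffs -2, 5, 0, 4 → best response Honest.
Bidder 1 against Honest: payoffs -1, -3, -4, 3 → best response Jump.
Bidder 1 against Aggressive: payoffs 1, 3, 0, -2 → best response Honest.
Bidder 1 against Jump: payoffs 1, 5, 4, 3 → best response Honest.
Bidder 1 against Snipe: payoffs -2, 3, -5, -1 → best response Honest.
Bidder 2 against Shade: payoffs 1, -4, 5, 0, 4 → best response Aggressive.
Bidder 2 against Honest: payoffs 4, -2, 3, 0, 5 → best response Snipe.
Bidder 2 against Aggressive: payoffs 0, 3, 1, -3, -4 → best response Honest.
Bidder 2 against Jump: payoffs -3, 5, 2, 4, -4 → best response Honest.
Mutual best responses: (Honest, Snipe); (Jump, Honest).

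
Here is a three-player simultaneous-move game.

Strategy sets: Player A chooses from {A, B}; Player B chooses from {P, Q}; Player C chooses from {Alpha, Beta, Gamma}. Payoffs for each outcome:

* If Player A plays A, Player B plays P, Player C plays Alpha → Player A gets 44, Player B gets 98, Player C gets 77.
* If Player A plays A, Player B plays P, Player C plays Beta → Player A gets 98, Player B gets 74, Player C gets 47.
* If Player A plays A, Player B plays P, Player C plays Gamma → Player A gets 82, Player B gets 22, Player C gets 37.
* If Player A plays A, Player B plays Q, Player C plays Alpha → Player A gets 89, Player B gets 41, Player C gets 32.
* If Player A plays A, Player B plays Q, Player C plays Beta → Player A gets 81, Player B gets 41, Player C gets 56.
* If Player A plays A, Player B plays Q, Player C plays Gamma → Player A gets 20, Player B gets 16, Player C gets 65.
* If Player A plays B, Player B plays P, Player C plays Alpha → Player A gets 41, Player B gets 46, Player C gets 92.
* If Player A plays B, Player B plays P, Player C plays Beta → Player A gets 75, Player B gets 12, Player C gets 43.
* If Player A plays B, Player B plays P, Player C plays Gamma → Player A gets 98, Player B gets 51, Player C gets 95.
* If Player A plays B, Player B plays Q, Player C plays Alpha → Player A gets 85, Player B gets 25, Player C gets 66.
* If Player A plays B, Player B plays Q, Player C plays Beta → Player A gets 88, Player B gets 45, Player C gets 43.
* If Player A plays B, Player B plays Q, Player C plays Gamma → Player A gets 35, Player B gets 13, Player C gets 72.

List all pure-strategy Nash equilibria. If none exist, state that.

Pure-strategy Nash equilibria: (A, P, Alpha), (B, P, Gamma)

Player A against (P, Alpha): payoffs 44, 41 → best response A.
Player A against (P, Beta): payoffs 98, 75 → best response A.
Player A against (P, Gamma): payoffs 82, 98 → best response B.
Player A against (Q, Alpha): payoffs 89, 85 → best response A.
Player A against (Q, Beta): payoffs 81, 88 → best response B.
Player A against (Q, Gamma): payoffs 20, 35 → best response B.
Player B against (A, Alpha): payoffs 98, 41 → best response P.
Player B against (A, Beta): payoffs 74, 41 → best response P.
Player B against (A, Gamma): payoffs 22, 16 → best response P.
Player B against (B, Alpha): payoffs 46, 25 → best response P.
Player B against (B, Beta): payoffs 12, 45 → best response Q.
Player B against (B, Gamma): payoffs 51, 13 → best response P.
Player C against (A, P): payoffs 77, 47, 37 → best response Alpha.
Player C against (A, Q): payoffs 32, 56, 65 → best response Gamma.
Player C against (B, P): payoffs 92, 43, 95 → best response Gamma.
Player C against (B, Q): payoffs 66, 43, 72 → best response Gamma.
Mutual best responses: (A, P, Alpha); (B, P, Gamma).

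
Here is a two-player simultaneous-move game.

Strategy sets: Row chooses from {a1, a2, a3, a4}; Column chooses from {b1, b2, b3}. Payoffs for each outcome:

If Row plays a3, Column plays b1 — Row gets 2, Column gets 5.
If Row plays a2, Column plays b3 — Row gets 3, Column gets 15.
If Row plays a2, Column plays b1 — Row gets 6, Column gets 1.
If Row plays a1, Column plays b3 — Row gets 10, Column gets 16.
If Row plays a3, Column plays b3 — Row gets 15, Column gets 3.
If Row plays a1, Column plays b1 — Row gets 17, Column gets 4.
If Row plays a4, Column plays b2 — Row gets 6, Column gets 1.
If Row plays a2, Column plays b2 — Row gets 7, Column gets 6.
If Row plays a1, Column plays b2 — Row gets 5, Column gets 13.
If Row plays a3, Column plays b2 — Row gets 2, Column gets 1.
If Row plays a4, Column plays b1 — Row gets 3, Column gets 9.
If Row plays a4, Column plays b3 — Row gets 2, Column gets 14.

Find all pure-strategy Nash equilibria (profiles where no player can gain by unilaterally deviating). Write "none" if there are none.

Row against b1: payoffs 17, 6, 2, 3 → best response a1.
Row against b2: payoffs 5, 7, 2, 6 → best response a2.
Row against b3: payoffs 10, 3, 15, 2 → best response a3.
Column against a1: payoffs 4, 13, 16 → best response b3.
Column against a2: payoffs 1, 6, 15 → best response b3.
Column against a3: payoffs 5, 1, 3 → best response b1.
Column against a4: payoffs 9, 1, 14 → best response b3.
No profile is a mutual best response for all players.

This game has no pure Nash equilibrium.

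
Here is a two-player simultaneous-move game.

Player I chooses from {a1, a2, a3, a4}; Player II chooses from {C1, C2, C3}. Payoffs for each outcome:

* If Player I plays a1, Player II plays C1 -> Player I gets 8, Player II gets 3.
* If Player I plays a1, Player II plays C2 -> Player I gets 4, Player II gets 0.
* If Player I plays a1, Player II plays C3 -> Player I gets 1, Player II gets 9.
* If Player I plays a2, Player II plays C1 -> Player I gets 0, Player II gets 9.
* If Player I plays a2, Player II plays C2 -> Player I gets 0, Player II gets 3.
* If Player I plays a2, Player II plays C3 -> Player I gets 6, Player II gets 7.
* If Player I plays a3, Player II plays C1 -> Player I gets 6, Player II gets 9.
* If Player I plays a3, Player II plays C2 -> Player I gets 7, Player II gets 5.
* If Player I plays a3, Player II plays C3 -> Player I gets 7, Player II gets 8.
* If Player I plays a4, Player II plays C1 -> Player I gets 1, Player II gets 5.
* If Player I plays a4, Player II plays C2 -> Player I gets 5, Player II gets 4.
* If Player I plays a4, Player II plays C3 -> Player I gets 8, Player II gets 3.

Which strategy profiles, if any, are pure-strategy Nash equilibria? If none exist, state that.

There is no pure-strategy Nash equilibrium.

Mark each player's best response to every combination of opponents' strategies; a profile where every player is best-responding is a pure Nash equilibrium.
Player I against C1: payoffs 8, 0, 6, 1 → best response a1.
Player I against C2: payoffs 4, 0, 7, 5 → best response a3.
Player I against C3: payoffs 1, 6, 7, 8 → best response a4.
Player II against a1: payoffs 3, 0, 9 → best response C3.
Player II against a2: payoffs 9, 3, 7 → best response C1.
Player II against a3: payoffs 9, 5, 8 → best response C1.
Player II against a4: payoffs 5, 4, 3 → best response C1.
No profile is a mutual best response for all players.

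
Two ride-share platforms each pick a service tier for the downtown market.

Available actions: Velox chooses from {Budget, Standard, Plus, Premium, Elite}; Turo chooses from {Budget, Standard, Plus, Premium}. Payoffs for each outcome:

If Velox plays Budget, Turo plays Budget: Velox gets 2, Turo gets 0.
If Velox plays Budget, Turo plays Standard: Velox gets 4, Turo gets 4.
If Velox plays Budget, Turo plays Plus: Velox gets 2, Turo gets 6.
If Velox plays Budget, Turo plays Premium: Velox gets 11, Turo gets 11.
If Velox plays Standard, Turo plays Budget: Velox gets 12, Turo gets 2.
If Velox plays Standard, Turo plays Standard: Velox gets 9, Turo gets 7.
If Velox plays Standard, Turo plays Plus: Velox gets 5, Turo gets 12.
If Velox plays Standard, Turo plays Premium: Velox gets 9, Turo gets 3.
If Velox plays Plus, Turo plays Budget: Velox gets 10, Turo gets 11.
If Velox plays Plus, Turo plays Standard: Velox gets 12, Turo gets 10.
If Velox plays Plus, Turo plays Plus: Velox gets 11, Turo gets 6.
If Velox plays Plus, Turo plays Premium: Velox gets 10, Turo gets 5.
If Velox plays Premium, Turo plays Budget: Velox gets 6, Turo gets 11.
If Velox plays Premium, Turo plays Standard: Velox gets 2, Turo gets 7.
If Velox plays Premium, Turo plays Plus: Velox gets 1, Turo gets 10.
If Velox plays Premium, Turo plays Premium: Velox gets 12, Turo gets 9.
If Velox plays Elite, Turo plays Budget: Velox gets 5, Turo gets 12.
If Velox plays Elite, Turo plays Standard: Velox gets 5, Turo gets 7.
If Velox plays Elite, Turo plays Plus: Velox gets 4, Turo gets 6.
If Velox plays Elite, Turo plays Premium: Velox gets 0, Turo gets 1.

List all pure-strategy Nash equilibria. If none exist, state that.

Velox against Budget: payoffs 2, 12, 10, 6, 5 → best response Standard.
Velox against Standard: payoffs 4, 9, 12, 2, 5 → best response Plus.
Velox against Plus: payoffs 2, 5, 11, 1, 4 → best response Plus.
Velox against Premium: payoffs 11, 9, 10, 12, 0 → best response Premium.
Turo against Budget: payoffs 0, 4, 6, 11 → best response Premium.
Turo against Standard: payoffs 2, 7, 12, 3 → best response Plus.
Turo against Plus: payoffs 11, 10, 6, 5 → best response Budget.
Turo against Premium: payoffs 11, 7, 10, 9 → best response Budget.
Turo against Elite: payoffs 12, 7, 6, 1 → best response Budget.
No profile is a mutual best response for all players.

No pure-strategy Nash equilibrium.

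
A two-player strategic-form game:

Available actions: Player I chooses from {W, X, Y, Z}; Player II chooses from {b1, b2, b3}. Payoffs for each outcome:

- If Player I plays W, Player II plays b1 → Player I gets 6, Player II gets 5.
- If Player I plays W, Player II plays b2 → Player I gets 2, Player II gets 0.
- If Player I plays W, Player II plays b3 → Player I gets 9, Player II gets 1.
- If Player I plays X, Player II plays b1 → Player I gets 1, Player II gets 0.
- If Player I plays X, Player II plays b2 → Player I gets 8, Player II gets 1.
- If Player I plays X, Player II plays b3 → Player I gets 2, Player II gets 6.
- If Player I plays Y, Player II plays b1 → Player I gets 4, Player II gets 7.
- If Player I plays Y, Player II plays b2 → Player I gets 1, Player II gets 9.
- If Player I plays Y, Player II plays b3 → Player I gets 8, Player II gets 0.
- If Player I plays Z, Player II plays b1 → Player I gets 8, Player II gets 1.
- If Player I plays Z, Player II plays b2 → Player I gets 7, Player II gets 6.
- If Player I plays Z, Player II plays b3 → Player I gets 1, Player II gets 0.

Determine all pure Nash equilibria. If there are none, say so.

No pure-strategy Nash equilibrium.

Mark each player's best response to every combination of opponents' strategies; a profile where every player is best-responding is a pure Nash equilibrium.
Player I against b1: payoffs 6, 1, 4, 8 → best response Z.
Player I against b2: payoffs 2, 8, 1, 7 → best response X.
Player I against b3: payoffs 9, 2, 8, 1 → best response W.
Player II against W: payoffs 5, 0, 1 → best response b1.
Player II against X: payoffs 0, 1, 6 → best response b3.
Player II against Y: payoffs 7, 9, 0 → best response b2.
Player II against Z: payoffs 1, 6, 0 → best response b2.
No profile is a mutual best response for all players.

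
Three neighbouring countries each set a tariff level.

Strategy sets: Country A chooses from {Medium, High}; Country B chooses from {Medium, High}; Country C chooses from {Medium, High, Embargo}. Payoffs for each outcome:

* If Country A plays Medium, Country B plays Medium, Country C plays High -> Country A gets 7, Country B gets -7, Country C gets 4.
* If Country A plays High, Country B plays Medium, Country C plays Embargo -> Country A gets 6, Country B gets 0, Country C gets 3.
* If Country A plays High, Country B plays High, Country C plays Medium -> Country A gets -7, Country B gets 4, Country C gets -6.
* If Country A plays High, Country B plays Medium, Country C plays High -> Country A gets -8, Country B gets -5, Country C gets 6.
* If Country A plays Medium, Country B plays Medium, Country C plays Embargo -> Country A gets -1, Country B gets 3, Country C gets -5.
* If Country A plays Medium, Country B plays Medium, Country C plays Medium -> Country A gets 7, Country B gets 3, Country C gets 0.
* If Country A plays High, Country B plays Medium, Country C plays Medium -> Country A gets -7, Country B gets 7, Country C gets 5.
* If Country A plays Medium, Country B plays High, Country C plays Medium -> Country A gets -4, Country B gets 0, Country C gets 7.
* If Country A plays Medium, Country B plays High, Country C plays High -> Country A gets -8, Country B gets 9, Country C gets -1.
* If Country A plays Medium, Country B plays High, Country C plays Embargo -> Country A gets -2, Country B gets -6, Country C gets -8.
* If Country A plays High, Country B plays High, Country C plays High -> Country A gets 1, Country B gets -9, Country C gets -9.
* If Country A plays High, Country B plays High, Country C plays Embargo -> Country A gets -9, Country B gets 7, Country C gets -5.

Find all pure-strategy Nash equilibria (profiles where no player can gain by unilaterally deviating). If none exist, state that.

This game has no pure Nash equilibrium.

(Medium, Medium, Medium): Country C can switch to High (0 → 4). Not NE.
(Medium, Medium, High): Country B can switch to High (-7 → 9). Not NE.
(Medium, Medium, Embargo): Country A can switch to High (-1 → 6). Not NE.
(Medium, High, Medium): Country B can switch to Medium (0 → 3). Not NE.
(Medium, High, High): Country A can switch to High (-8 → 1). Not NE.
(Medium, High, Embargo): Country B can switch to Medium (-6 → 3). Not NE.
(High, Medium, Medium): Country A can switch to Medium (-7 → 7). Not NE.
(High, Medium, High): Country A can switch to Medium (-8 → 7). Not NE.
(High, Medium, Embargo): Country B can switch to High (0 → 7). Not NE.
(High, High, Medium): Country A can switch to Medium (-7 → -4). Not NE.
(High, High, High): Country B can switch to Medium (-9 → -5). Not NE.
(High, High, Embargo): Country A can switch to Medium (-9 → -2). Not NE.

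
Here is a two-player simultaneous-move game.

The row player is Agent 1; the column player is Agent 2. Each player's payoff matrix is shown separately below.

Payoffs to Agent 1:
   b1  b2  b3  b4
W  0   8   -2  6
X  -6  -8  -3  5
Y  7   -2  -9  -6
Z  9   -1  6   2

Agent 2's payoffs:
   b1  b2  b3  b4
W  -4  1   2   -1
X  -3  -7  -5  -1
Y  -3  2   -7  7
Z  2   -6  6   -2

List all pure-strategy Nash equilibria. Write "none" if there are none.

(Z, b3)

Agent 1 against b1: payoffs 0, -6, 7, 9 → best response Z.
Agent 1 against b2: payoffs 8, -8, -2, -1 → best response W.
Agent 1 against b3: payoffs -2, -3, -9, 6 → best response Z.
Agent 1 against b4: payoffs 6, 5, -6, 2 → best response W.
Agent 2 against W: payoffs -4, 1, 2, -1 → best response b3.
Agent 2 against X: payoffs -3, -7, -5, -1 → best response b4.
Agent 2 against Y: payoffs -3, 2, -7, 7 → best response b4.
Agent 2 against Z: payoffs 2, -6, 6, -2 → best response b3.
Mutual best responses: (Z, b3).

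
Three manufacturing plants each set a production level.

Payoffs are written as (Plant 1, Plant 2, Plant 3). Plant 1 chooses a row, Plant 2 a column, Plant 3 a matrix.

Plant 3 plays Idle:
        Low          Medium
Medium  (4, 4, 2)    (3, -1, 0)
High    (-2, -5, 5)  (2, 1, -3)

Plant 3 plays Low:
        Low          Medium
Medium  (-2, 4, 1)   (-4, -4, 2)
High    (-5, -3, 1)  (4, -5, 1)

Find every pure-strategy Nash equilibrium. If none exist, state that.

(Medium, Low, Idle)

(Medium, Low, Idle): Plant 1 gets 4, best alternative -2; Plant 2 gets 4, best alternative -1; Plant 3 gets 2, best alternative 1. No profitable deviation — NE.
(Medium, Low, Low): Plant 3 can switch to Idle (1 → 2). Not NE.
(Medium, Medium, Idle): Plant 2 can switch to Low (-1 → 4). Not NE.
(Medium, Medium, Low): Plant 1 can switch to High (-4 → 4). Not NE.
(High, Low, Idle): Plant 1 can switch to Medium (-2 → 4). Not NE.
(High, Low, Low): Plant 1 can switch to Medium (-5 → -2). Not NE.
(High, Medium, Idle): Plant 1 can switch to Medium (2 → 3). Not NE.
(High, Medium, Low): Plant 2 can switch to Low (-5 → -3). Not NE.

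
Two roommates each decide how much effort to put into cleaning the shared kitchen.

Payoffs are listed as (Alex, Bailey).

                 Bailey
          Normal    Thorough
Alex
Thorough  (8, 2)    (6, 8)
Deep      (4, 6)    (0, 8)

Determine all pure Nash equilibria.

(Thorough, Thorough)

Check each profile: it is a Nash equilibrium iff no player can strictly gain by switching unilaterally.
(Thorough, Normal): Bailey can switch to Thorough (2 → 8). Not NE.
(Thorough, Thorough): Alex gets 6, best alternative 0; Bailey gets 8, best alternative 2. No profitable deviation — NE.
(Deep, Normal): Alex can switch to Thorough (4 → 8). Not NE.
(Deep, Thorough): Alex can switch to Thorough (0 → 6). Not NE.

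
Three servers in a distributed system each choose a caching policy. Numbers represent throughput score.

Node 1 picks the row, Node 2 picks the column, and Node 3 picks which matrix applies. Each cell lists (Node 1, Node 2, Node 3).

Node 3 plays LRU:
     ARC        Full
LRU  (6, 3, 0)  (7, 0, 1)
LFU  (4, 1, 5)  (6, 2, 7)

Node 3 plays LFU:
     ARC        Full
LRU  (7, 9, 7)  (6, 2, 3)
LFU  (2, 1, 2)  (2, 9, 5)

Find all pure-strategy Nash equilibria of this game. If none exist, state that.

For each strategy profile, look for a profitable unilateral deviation.
(LRU, ARC, LRU): Node 3 can switch to LFU (0 → 7). Not NE.
(LRU, ARC, LFU): Node 1 gets 7, best alternative 2; Node 2 gets 9, best alternative 2; Node 3 gets 7, best alternative 0. No profitable deviation — NE.
(LRU, Full, LRU): Node 2 can switch to ARC (0 → 3). Not NE.
(LRU, Full, LFU): Node 2 can switch to ARC (2 → 9). Not NE.
(LFU, ARC, LRU): Node 1 can switch to LRU (4 → 6). Not NE.
(LFU, ARC, LFU): Node 1 can switch to LRU (2 → 7). Not NE.
(LFU, Full, LRU): Node 1 can switch to LRU (6 → 7). Not NE.
(The remaining 1 profile has a profitable deviation by the same check.)

The unique pure-strategy Nash equilibrium is (LRU, ARC, LFU).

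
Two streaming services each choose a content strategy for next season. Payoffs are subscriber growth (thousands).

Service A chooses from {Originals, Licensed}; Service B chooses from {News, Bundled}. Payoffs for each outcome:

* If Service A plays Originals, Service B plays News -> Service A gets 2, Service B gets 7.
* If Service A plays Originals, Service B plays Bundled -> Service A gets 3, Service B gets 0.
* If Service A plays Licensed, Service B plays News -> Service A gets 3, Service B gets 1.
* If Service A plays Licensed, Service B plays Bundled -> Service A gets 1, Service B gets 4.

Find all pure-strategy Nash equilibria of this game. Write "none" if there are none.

(Originals, News): Service A can switch to Licensed (2 → 3). Not NE.
(Originals, Bundled): Service B can switch to News (0 → 7). Not NE.
(Licensed, News): Service B can switch to Bundled (1 → 4). Not NE.
(Licensed, Bundled): Service A can switch to Originals (1 → 3). Not NE.

There is no pure-strategy Nash equilibrium.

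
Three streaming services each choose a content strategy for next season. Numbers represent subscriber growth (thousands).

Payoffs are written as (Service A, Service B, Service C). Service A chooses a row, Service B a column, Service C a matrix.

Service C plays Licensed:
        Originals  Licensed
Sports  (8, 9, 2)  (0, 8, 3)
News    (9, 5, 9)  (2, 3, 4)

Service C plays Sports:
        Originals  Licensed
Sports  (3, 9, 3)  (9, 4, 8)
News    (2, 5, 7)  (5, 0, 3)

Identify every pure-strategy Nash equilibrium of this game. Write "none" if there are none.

(Sports, Originals, Sports); (News, Originals, Licensed)

Service A against (Originals, Licensed): payoffs 8, 9 → best response News.
Service A against (Originals, Sports): payoffs 3, 2 → best response Sports.
Service A against (Licensed, Licensed): payoffs 0, 2 → best response News.
Service A against (Licensed, Sports): payoffs 9, 5 → best response Sports.
Service B against (Sports, Licensed): payoffs 9, 8 → best response Originals.
Service B against (Sports, Sports): payoffs 9, 4 → best response Originals.
Service B against (News, Licensed): payoffs 5, 3 → best response Originals.
Service B against (News, Sports): payoffs 5, 0 → best response Originals.
Service C against (Sports, Originals): payoffs 2, 3 → best response Sports.
Service C against (Sports, Licensed): payoffs 3, 8 → best response Sports.
Service C against (News, Originals): payoffs 9, 7 → best response Licensed.
Service C against (News, Licensed): payoffs 4, 3 → best response Licensed.
Mutual best responses: (Sports, Originals, Sports); (News, Originals, Licensed).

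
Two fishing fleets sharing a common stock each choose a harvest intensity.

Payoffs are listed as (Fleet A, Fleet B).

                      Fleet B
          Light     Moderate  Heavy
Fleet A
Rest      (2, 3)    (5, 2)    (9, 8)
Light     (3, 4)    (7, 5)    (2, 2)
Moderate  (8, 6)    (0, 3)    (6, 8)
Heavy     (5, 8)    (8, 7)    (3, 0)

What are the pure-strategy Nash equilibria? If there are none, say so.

(Rest, Light): Fleet A can switch to Light (2 → 3). Not NE.
(Rest, Moderate): Fleet A can switch to Light (5 → 7). Not NE.
(Rest, Heavy): Fleet A gets 9, best alternative 6; Fleet B gets 8, best alternative 3. No profitable deviation — NE.
(Light, Light): Fleet A can switch to Moderate (3 → 8). Not NE.
(Light, Moderate): Fleet A can switch to Heavy (7 → 8). Not NE.
(Light, Heavy): Fleet A can switch to Rest (2 → 9). Not NE.
(Moderate, Light): Fleet B can switch to Heavy (6 → 8). Not NE.
(Moderate, Moderate): Fleet A can switch to Rest (0 → 5). Not NE.
(Moderate, Heavy): Fleet A can switch to Rest (6 → 9). Not NE.
(Heavy, Light): Fleet A can switch to Moderate (5 → 8). Not NE.
(Heavy, Moderate): Fleet B can switch to Light (7 → 8). Not NE.
(The remaining 1 profile has a profitable deviation by the same check.)

Pure NE: (Rest, Heavy)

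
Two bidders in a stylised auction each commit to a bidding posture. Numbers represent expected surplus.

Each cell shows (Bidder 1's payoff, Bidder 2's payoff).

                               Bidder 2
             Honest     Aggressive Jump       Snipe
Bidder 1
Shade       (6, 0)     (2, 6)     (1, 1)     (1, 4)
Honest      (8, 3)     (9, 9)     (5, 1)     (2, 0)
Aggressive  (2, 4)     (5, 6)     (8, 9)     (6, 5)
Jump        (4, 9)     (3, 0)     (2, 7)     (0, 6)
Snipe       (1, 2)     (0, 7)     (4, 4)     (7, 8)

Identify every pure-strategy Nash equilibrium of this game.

(Honest, Aggressive), (Aggressive, Jump), (Snipe, Snipe)

Bidder 1 against Honest: payoffs 6, 8, 2, 4, 1 → best response Honest.
Bidder 1 against Aggressive: payoffs 2, 9, 5, 3, 0 → best response Honest.
Bidder 1 against Jump: payoffs 1, 5, 8, 2, 4 → best response Aggressive.
Bidder 1 against Snipe: payoffs 1, 2, 6, 0, 7 → best response Snipe.
Bidder 2 against Shade: payoffs 0, 6, 1, 4 → best response Aggressive.
Bidder 2 against Honest: payoffs 3, 9, 1, 0 → best response Aggressive.
Bidder 2 against Aggressive: payoffs 4, 6, 9, 5 → best response Jump.
Bidder 2 against Jump: payoffs 9, 0, 7, 6 → best response Honest.
Bidder 2 against Snipe: payoffs 2, 7, 4, 8 → best response Snipe.
Mutual best responses: (Honest, Aggressive); (Aggressive, Jump); (Snipe, Snipe).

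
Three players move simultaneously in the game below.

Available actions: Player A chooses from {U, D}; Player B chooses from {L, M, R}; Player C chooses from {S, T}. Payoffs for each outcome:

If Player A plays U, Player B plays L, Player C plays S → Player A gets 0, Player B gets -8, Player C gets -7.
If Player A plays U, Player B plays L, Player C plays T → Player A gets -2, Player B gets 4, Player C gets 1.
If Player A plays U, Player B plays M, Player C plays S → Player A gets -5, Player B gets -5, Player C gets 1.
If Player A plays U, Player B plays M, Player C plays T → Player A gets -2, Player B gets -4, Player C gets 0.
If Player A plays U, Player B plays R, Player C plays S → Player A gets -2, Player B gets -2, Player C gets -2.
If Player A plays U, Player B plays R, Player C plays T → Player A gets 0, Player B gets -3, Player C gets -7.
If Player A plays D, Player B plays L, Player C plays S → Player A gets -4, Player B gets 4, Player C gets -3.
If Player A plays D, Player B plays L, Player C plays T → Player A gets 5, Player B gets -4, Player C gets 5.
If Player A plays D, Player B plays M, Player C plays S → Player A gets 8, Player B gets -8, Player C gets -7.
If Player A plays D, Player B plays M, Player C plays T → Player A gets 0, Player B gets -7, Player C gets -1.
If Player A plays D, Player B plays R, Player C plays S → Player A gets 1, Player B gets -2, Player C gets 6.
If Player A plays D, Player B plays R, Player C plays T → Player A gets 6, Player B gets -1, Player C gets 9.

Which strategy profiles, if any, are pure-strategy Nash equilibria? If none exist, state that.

(D, R, T)

Player A against (L, S): payoffs 0, -4 → best response U.
Player A against (L, T): payoffs -2, 5 → best response D.
Player A against (M, S): payoffs -5, 8 → best response D.
Player A against (M, T): payoffs -2, 0 → best response D.
Player A against (R, S): payoffs -2, 1 → best response D.
Player A against (R, T): payoffs 0, 6 → best response D.
Player B against (U, S): payoffs -8, -5, -2 → best response R.
Player B against (U, T): payoffs 4, -4, -3 → best response L.
Player B against (D, S): payoffs 4, -8, -2 → best response L.
Player B against (D, T): payoffs -4, -7, -1 → best response R.
Player C against (U, L): payoffs -7, 1 → best response T.
Player C against (U, M): payoffs 1, 0 → best response S.
Player C against (U, R): payoffs -2, -7 → best response S.
Player C against (D, L): payoffs -3, 5 → best response T.
Player C against (D, M): payoffs -7, -1 → best response T.
Player C against (D, R): payoffs 6, 9 → best response T.
Mutual best responses: (D, R, T).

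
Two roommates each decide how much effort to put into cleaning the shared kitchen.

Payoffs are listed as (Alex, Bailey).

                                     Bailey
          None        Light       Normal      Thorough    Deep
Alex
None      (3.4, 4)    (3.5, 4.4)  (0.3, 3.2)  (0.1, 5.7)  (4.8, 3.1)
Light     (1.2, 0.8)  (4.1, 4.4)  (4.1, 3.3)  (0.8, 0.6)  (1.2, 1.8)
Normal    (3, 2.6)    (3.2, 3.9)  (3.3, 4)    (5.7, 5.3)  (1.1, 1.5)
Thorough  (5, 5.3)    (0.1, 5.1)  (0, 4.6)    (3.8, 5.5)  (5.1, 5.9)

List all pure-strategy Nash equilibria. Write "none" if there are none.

(Light, Light), (Normal, Thorough), (Thorough, Deep)

(None, None): Alex can switch to Thorough (3.4 → 5). Not NE.
(None, Light): Alex can switch to Light (3.5 → 4.1). Not NE.
(None, Normal): Alex can switch to Light (0.3 → 4.1). Not NE.
(None, Thorough): Alex can switch to Light (0.1 → 0.8). Not NE.
(None, Deep): Alex can switch to Thorough (4.8 → 5.1). Not NE.
(Light, None): Alex can switch to None (1.2 → 3.4). Not NE.
(Light, Light): Alex gets 4.1, best alternative 3.5; Bailey gets 4.4, best alternative 3.3. No profitable deviation — NE.
(Light, Normal): Bailey can switch to Light (3.3 → 4.4). Not NE.
(Light, Thorough): Alex can switch to Normal (0.8 → 5.7). Not NE.
(Light, Deep): Alex can switch to None (1.2 → 4.8). Not NE.
(Normal, None): Alex can switch to None (3 → 3.4). Not NE.
(Normal, Light): Alex can switch to None (3.2 → 3.5). Not NE.
(Normal, Normal): Alex can switch to Light (3.3 → 4.1). Not NE.
(Normal, Thorough): Alex gets 5.7, best alternative 3.8; Bailey gets 5.3, best alternative 4. No profitable deviation — NE.
(Thorough, Deep): Alex gets 5.1, best alternative 4.8; Bailey gets 5.9, best alternative 5.5. No profitable deviation — NE.
(The remaining 5 profiles each have a profitable deviation by the same check.)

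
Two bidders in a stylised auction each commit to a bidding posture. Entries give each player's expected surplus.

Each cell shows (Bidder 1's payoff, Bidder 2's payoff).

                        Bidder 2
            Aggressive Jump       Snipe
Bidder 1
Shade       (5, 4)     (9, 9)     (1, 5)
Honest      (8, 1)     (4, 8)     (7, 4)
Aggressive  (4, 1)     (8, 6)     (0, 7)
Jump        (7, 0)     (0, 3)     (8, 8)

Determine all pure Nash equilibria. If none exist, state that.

Bidder 1 against Aggressive: payoffs 5, 8, 4, 7 → best response Honest.
Bidder 1 against Jump: payoffs 9, 4, 8, 0 → best response Shade.
Bidder 1 against Snipe: payoffs 1, 7, 0, 8 → best response Jump.
Bidder 2 against Shade: payoffs 4, 9, 5 → best response Jump.
Bidder 2 against Honest: payoffs 1, 8, 4 → best response Jump.
Bidder 2 against Aggressive: payoffs 1, 6, 7 → best response Snipe.
Bidder 2 against Jump: payoffs 0, 3, 8 → best response Snipe.
Mutual best responses: (Shade, Jump); (Jump, Snipe).

(Shade, Jump) and (Jump, Snipe)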